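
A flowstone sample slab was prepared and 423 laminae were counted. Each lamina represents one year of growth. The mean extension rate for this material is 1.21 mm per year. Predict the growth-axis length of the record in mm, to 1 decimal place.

423 years of growth are recorded.
Predicted length = 1.21 mm/year × 423 years = 511.8 mm.

511.8 mm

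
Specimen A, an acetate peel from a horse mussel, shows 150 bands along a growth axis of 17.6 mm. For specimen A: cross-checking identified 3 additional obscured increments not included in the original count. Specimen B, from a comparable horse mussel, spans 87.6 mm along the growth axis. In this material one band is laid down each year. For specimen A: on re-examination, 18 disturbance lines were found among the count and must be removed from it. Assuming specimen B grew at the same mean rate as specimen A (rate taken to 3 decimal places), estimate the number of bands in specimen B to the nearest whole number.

Specimen A: true band count = 150 − 18 + 3 = 135.
A: Extension rate ≈ 17.6 / 135 = 0.130 mm/year.
B spans 87.6 / 0.130 = 673.85 years ≈ 674 bands.

674 bands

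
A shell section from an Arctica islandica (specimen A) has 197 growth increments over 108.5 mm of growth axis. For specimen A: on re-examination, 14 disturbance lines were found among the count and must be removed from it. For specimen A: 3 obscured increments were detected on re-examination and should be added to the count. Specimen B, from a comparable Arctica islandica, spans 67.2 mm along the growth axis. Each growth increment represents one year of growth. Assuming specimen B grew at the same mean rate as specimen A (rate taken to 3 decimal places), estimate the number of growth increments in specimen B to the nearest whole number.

Specimen A: correcting the raw count gives 197 − 14 + 3 = 186 true growth increments.
A: 108.5 mm over 186 years gives 108.5 / 186 ≈ 0.583 mm/yr.
B spans 67.2 / 0.583 = 115.27 years ≈ 115 growth increments.

115 growth increments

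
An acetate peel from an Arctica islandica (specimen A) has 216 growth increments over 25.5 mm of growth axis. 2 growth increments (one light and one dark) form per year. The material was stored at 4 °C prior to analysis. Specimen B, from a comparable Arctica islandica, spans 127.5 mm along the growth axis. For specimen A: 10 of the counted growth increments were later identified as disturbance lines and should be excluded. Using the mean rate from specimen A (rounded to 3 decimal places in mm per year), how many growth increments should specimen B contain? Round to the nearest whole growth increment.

Specimen A: true growth increment count = 216 − 10 = 206.
Specimen A: dividing by 2 growth increments per year: 206 / 2 = 103 years.
A: Extension rate ≈ 25.5 / 103 = 0.248 mm per year.
Specimen B: 127.5 mm / 0.248 mm per year = 514.11 years; at 2 growth increments per year that is 514.11 × 2 ≈ 1028 growth increments.

1028 growth increments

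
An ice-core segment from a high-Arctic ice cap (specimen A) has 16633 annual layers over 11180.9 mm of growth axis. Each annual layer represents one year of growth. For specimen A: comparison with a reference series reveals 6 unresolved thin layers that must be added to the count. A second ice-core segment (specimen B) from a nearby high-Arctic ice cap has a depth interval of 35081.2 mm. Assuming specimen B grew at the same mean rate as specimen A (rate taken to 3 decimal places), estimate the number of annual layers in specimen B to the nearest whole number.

Specimen A: correcting the raw count gives 16633 + 6 = 16639 true annual layers.
A: Mean rate = 11180.9 mm / 16639 years ≈ 0.672 mm per year.
Specimen B: 35081.2 mm / 0.672 mm per year = 52204.17 years ≈ 52204 annual layers.

52204 annual layers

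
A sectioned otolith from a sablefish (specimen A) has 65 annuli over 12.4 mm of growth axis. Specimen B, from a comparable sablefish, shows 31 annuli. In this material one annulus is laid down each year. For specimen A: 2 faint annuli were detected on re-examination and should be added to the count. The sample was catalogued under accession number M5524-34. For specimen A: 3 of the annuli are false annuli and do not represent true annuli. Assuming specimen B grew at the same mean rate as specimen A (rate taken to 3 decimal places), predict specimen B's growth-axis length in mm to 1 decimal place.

Specimen A: adjusted count: 65 − 3 + 2 = 64 annuli.
A: Mean rate = 12.4 mm / 64 years ≈ 0.194 mm/year.
For B, 0.194 mm/year × 31 years = 6.0 mm.

6.0 mm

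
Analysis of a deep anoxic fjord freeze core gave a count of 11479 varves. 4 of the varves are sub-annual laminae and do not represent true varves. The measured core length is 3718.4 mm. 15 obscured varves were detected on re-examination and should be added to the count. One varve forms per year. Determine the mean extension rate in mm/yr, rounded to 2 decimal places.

After corrections the count is 11479 − 4 + 15 = 11490 varves.
Extension rate ≈ 3718.4 / 11490 = 0.32 mm/yr.

0.32 mm/yr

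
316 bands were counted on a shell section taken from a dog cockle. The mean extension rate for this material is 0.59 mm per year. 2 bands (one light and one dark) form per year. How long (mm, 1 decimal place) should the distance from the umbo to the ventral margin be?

93.2 mm

With 2 bands per year, 316 / 2 = 158 years.
Predicted length = 0.59 mm/year × 158 years = 93.2 mm.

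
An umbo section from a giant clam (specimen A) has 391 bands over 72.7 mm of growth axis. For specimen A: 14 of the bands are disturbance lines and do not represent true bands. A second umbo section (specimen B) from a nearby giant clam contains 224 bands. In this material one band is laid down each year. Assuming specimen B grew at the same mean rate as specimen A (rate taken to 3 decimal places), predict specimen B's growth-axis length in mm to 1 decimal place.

43.2 mm

Specimen A: after corrections the count is 391 − 14 = 377 bands.
A: 72.7 mm over 377 years gives 72.7 / 377 ≈ 0.193 mm/year.
B's length ≈ 0.193 × 224 = 43.2 mm.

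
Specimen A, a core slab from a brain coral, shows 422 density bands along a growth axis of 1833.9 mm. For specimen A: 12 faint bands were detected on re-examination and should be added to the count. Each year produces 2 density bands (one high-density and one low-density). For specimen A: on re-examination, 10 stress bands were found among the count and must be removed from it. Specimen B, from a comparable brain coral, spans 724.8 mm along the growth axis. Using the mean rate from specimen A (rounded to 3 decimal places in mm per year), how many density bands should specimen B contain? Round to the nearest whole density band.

Specimen A: after corrections the count is 422 − 10 + 12 = 424 density bands.
Specimen A: dividing by 2 density bands per year: 424 / 2 = 212 years.
A: Mean rate = 1833.9 mm / 212 years ≈ 8.650 mm/yr.
For B, 724.8 / 8.650 = 83.79 years; at 2 density bands per year that is 83.79 × 2 ≈ 168 density bands.

168 density bands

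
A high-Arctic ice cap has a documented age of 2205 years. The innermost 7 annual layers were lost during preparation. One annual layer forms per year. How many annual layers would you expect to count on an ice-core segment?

Expected annual layers over 2205 years: 2205.
Less the 7 uncaptured annual layers: 2205 − 7 = 2198.

2198 annual layers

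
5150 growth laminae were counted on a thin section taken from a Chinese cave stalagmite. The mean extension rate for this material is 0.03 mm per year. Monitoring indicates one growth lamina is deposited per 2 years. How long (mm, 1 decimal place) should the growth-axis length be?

309.0 mm

5150 growth laminae at 2 years each span 5150 × 2 = 10300 years.
Predicted length = 0.03 mm/year × 10300 years = 309.0 mm.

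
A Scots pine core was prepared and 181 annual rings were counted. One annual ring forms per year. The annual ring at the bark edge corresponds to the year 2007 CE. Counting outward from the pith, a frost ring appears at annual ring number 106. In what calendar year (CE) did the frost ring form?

Between annual ring 106 and the bark edge there are 181 − 106 = 75 annual rings.
The annual ring at the bark edge is 2007 CE, so the frost ring dates to 2007 − 75 = 1932 CE.

1932 CE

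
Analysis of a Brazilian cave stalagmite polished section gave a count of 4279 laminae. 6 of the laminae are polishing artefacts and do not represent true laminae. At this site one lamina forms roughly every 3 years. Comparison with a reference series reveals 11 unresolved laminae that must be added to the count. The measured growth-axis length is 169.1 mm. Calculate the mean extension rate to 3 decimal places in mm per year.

0.013 mm per year

Correcting the raw count gives 4279 − 6 + 11 = 4284 true laminae.
4284 laminae at 3 years each span 4284 × 3 = 12852 years.
Mean rate = 169.1 mm / 12852 years ≈ 0.013 mm per year.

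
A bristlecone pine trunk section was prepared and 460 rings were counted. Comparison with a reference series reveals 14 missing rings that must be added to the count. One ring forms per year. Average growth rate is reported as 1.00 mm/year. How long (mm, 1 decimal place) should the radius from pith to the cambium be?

True ring count = 460 + 14 = 474.
474 years at 1.00 mm/year gives 1.00 × 474 = 474.0 mm.

474.0 mm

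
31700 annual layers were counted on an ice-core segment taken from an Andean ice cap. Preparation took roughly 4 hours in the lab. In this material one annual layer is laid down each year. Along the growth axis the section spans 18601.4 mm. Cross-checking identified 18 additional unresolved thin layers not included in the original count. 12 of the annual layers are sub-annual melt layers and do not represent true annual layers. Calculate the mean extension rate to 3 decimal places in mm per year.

0.587 mm per year

True annual layer count = 31700 − 12 + 18 = 31706.
Mean rate = 18601.4 mm / 31706 years ≈ 0.587 mm per year.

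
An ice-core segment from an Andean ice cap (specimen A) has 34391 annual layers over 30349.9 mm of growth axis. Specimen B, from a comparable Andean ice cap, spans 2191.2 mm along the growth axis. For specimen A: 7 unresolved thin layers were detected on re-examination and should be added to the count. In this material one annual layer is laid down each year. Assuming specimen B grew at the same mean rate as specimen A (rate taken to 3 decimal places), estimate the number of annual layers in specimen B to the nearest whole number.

Specimen A: after corrections the count is 34391 + 7 = 34398 annual layers.
A: 30349.9 mm over 34398 years gives 30349.9 / 34398 ≈ 0.882 mm/yr.
Specimen B: 2191.2 mm / 0.882 mm per year = 2484.35 years ≈ 2484 annual layers.

2484 annual layers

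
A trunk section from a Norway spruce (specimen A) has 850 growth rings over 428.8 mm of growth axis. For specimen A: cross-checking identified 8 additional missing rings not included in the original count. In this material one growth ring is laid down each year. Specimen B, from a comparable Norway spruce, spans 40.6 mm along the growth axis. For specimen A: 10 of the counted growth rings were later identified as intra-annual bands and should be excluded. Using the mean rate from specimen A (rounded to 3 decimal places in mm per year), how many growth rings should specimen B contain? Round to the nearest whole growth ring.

80 growth rings

Specimen A: true growth ring count = 850 − 10 + 8 = 848.
A: 428.8 mm over 848 years gives 428.8 / 848 ≈ 0.506 mm/yr.
B spans 40.6 / 0.506 = 80.24 years ≈ 80 growth rings.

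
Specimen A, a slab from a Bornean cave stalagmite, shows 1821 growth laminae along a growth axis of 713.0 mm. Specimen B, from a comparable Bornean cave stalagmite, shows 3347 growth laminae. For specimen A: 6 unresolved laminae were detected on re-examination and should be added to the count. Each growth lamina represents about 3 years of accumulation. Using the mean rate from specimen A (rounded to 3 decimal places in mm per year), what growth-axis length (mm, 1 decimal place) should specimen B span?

Specimen A: adjusted count: 1821 + 6 = 1827 growth laminae.
Specimen A: 1827 growth laminae at 3 years each span 1827 × 3 = 5481 years.
A: Mean rate = 713.0 mm / 5481 years ≈ 0.130 mm/yr.
Specimen B: at 3 years per growth lamina, 3347 × 3 = 10041 years. Length of B = 0.130 × 10041 = 1305.3 mm.

1305.3 mm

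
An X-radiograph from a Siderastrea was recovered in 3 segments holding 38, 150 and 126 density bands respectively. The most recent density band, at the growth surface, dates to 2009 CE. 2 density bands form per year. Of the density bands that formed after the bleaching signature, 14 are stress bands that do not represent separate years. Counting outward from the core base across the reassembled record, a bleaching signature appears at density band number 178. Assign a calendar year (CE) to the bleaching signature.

Total density bands = 38 + 150 + 126 = 314.
Between density band 178 and the growth surface there are 314 − 178 = 136 density bands.
Excluding 14 false density bands: 136 − 14 = 122.
Dividing by 2 density bands per year: 122 / 2 = 61 years.
Counting back 61 years from 2009 CE places the bleaching signature in 2009 − 61 = 1948 CE.

1948 CE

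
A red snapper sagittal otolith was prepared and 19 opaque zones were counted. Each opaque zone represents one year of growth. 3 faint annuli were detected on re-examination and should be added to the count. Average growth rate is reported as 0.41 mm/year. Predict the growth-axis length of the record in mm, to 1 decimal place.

Correcting the raw count gives 19 + 3 = 22 true opaque zones.
22 years at 0.41 mm/year gives 0.41 × 22 = 9.0 mm.

9.0 mm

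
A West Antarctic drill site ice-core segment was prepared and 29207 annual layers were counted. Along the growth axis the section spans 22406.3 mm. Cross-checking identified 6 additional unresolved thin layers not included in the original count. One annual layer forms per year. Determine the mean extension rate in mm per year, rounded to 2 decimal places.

0.77 mm per year

Correcting the raw count gives 29207 + 6 = 29213 true annual layers.
Extension rate ≈ 22406.3 / 29213 = 0.77 mm per year.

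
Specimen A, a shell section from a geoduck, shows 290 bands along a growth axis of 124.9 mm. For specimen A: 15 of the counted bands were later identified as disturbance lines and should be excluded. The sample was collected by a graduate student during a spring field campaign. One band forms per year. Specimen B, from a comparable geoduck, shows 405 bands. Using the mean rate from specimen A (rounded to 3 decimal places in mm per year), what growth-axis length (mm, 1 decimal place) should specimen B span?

183.9 mm

Specimen A: correcting the raw count gives 290 − 15 = 275 true bands.
A: Mean rate = 124.9 mm / 275 years ≈ 0.454 mm per year.
B's length ≈ 0.454 × 405 = 183.9 mm.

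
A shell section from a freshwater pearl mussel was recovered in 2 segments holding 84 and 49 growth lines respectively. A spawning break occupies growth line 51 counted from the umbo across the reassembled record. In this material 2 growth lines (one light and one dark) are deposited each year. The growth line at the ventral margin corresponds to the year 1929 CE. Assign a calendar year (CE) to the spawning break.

1888 CE

Total growth lines = 84 + 49 = 133.
Between growth line 51 and the ventral margin there are 133 − 51 = 82 growth lines.
With 2 growth lines per year, 82 / 2 = 41 years.
Counting back 41 years from 1929 CE places the spawning break in 1929 − 41 = 1888 CE.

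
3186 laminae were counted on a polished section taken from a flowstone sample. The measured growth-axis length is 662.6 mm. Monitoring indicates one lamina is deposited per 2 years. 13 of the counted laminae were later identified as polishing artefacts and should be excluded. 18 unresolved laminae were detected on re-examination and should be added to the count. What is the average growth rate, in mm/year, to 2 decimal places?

0.10 mm/year

Adjusted count: 3186 − 13 + 18 = 3191 laminae.
Multiplying by 2 years per lamina: 3191 × 2 = 6382 years.
Extension rate ≈ 662.6 / 6382 = 0.10 mm/year.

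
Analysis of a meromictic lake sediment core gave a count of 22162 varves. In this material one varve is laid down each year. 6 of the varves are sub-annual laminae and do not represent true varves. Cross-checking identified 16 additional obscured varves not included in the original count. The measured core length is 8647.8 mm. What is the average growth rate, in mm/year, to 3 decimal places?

0.390 mm/year

Adjusted count: 22162 − 6 + 16 = 22172 varves.
Mean rate = 8647.8 mm / 22172 years ≈ 0.390 mm/year.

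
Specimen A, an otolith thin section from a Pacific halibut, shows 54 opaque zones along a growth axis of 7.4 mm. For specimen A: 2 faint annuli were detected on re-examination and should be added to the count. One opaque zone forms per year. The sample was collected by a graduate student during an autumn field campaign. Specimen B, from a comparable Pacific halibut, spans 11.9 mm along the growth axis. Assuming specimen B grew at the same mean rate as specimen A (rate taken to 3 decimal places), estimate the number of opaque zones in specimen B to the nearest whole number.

Specimen A: correcting the raw count gives 54 + 2 = 56 true opaque zones.
A: Mean rate = 7.4 mm / 56 years ≈ 0.132 mm/yr.
B spans 11.9 / 0.132 = 90.15 years ≈ 90 opaque zones.

90 opaque zones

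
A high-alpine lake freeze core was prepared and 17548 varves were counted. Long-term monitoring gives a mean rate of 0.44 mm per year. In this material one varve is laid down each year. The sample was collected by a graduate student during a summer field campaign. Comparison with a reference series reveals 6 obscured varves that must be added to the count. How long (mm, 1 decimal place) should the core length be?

True varve count = 17548 + 6 = 17554.
Predicted length = 0.44 mm/year × 17554 years = 7723.8 mm.

7723.8 mm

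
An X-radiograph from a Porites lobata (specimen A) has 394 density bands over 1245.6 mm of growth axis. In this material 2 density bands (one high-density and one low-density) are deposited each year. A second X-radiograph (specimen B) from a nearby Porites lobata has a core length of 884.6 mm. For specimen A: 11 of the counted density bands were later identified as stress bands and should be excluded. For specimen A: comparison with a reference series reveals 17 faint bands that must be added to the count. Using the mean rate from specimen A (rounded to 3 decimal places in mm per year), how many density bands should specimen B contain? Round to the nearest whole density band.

284 density bands

Specimen A: correcting the raw count gives 394 − 11 + 17 = 400 true density bands.
Specimen A: dividing by 2 density bands per year: 400 / 2 = 200 years.
A: Mean rate = 1245.6 mm / 200 years ≈ 6.228 mm/yr.
For B, 884.6 / 6.228 = 142.04 years; at 2 density bands per year that is 142.04 × 2 ≈ 284 density bands.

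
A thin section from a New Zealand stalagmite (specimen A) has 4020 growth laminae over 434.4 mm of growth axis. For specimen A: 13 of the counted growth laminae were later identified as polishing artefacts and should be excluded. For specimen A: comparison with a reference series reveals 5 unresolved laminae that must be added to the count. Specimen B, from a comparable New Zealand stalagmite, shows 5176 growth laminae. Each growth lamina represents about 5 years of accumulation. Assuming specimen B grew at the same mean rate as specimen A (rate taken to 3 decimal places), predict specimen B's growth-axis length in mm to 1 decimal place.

Specimen A: correcting the raw count gives 4020 − 13 + 5 = 4012 true growth laminae.
Specimen A: at 5 years per growth lamina, 4012 × 5 = 20060 years.
A: Mean rate = 434.4 mm / 20060 years ≈ 0.022 mm per year.
Specimen B: at 5 years per growth lamina, 5176 × 5 = 25880 years. For B, 0.022 mm/year × 25880 years = 569.4 mm.

569.4 mm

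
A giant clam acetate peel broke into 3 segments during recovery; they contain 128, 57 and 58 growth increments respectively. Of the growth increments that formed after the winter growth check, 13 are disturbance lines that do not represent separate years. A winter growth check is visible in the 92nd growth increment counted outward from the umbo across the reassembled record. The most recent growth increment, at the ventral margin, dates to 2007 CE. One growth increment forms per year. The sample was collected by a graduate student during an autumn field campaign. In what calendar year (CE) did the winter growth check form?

1869 CE

Total growth increments = 128 + 57 + 58 = 243.
243 − 92 = 151 growth increments lie beyond the winter growth check toward the ventral margin.
151 − 13 false = 138 true growth increments after the winter growth check.
Counting back 138 years from 2007 CE places the winter growth check in 2007 − 138 = 1869 CE.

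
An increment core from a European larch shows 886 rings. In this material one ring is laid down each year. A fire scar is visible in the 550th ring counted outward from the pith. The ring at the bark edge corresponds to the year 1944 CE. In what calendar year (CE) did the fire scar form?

886 − 550 = 336 rings lie beyond the fire scar toward the bark edge.
1944 − 336 = 1608 CE.

1608 CE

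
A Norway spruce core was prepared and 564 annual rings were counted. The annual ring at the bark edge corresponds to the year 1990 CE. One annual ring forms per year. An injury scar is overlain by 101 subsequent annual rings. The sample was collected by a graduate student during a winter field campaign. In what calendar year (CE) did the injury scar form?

There are 101 annual rings younger than the injury scar.
Counting back 101 years from 1990 CE places the injury scar in 1990 − 101 = 1889 CE.

1889 CE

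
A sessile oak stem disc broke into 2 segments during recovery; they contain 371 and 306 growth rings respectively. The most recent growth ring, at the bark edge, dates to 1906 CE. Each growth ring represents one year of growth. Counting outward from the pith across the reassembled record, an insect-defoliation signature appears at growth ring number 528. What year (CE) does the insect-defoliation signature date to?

1757 CE

Total growth rings = 371 + 306 = 677.
Between growth ring 528 and the bark edge there are 677 − 528 = 149 growth rings.
The growth ring at the bark edge is 1906 CE, so the insect-defoliation signature dates to 1906 − 149 = 1757 CE.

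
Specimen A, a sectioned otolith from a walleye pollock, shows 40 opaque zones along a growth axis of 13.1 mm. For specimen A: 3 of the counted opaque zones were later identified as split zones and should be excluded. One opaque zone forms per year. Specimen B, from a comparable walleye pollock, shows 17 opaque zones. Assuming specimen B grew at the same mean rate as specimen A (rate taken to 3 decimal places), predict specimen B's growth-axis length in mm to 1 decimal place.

Specimen A: adjusted count: 40 − 3 = 37 opaque zones.
A: Mean rate = 13.1 mm / 37 years ≈ 0.354 mm/yr.
For B, 0.354 mm/year × 17 years = 6.0 mm.

6.0 mm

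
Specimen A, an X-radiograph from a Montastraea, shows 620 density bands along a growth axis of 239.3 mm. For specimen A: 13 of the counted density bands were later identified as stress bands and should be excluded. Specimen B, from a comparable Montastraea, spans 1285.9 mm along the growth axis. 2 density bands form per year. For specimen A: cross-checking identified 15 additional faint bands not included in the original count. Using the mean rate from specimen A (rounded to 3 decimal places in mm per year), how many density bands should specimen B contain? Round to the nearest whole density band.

3344 density bands

Specimen A: after corrections the count is 620 − 13 + 15 = 622 density bands.
Specimen A: 622 density bands at 2 per year is 622 / 2 = 311 years.
A: Extension rate ≈ 239.3 / 311 = 0.769 mm/year.
For B, 1285.9 / 0.769 = 1672.17 years; at 2 density bands per year that is 1672.17 × 2 ≈ 3344 density bands.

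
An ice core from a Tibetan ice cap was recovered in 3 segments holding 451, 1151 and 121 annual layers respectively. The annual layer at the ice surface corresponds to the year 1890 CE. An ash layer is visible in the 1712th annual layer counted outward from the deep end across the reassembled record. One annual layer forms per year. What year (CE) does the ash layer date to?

1879 CE

Total annual layers = 451 + 1151 + 121 = 1723.
1723 − 1712 = 11 annual layers lie beyond the ash layer toward the ice surface.
1890 − 11 = 1879 CE.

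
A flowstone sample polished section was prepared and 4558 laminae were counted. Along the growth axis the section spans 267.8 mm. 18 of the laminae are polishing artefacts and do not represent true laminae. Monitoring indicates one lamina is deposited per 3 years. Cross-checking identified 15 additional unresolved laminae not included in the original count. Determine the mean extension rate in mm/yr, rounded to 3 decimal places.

True lamina count = 4558 − 18 + 15 = 4555.
At 3 years per lamina, 4555 × 3 = 13665 years.
Mean rate = 267.8 mm / 13665 years ≈ 0.020 mm/yr.

0.020 mm/yr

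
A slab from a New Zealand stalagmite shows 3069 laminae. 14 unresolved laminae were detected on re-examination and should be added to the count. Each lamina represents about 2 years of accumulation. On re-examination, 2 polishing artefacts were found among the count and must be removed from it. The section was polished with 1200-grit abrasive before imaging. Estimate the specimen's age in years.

6162 years

Adjusted count: 3069 − 2 + 14 = 3081 laminae.
Multiplying by 2 years per lamina: 3081 × 2 = 6162 years.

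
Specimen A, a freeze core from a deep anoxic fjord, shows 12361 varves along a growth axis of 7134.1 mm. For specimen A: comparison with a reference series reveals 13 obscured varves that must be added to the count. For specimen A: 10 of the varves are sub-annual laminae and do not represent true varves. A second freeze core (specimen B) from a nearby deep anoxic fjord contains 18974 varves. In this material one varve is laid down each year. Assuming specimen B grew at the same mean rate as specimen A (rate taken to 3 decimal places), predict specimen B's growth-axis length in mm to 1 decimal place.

10948.0 mm

Specimen A: true varve count = 12361 − 10 + 13 = 12364.
A: 7134.1 mm over 12364 years gives 7134.1 / 12364 ≈ 0.577 mm/yr.
B's length ≈ 0.577 × 18974 = 10948.0 mm.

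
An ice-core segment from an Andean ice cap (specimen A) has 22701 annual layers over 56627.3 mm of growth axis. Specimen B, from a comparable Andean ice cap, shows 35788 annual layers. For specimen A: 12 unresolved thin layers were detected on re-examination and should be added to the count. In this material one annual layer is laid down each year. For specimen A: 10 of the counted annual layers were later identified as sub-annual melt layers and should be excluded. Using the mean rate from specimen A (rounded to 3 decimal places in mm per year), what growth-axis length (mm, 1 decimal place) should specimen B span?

89255.3 mm

Specimen A: true annual layer count = 22701 − 10 + 12 = 22703.
A: Mean rate = 56627.3 mm / 22703 years ≈ 2.494 mm/yr.
Length of B = 2.494 × 35788 = 89255.3 mm.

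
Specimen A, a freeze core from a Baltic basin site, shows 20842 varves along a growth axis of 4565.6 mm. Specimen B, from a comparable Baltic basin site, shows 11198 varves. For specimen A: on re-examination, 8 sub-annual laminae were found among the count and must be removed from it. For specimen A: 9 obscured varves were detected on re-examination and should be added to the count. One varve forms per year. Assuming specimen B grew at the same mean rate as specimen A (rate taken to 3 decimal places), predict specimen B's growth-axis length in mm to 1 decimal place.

Specimen A: true varve count = 20842 − 8 + 9 = 20843.
A: Mean rate = 4565.6 mm / 20843 years ≈ 0.219 mm/year.
Length of B = 0.219 × 11198 = 2452.4 mm.

2452.4 mm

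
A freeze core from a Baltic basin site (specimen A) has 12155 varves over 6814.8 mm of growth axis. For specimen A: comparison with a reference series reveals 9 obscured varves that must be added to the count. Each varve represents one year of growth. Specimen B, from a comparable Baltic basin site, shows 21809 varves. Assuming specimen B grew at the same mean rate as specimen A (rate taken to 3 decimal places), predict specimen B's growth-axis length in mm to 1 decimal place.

Specimen A: adjusted count: 12155 + 9 = 12164 varves.
A: 6814.8 mm over 12164 years gives 6814.8 / 12164 ≈ 0.560 mm per year.
For B, 0.560 mm/year × 21809 years = 12213.0 mm.

12213.0 mm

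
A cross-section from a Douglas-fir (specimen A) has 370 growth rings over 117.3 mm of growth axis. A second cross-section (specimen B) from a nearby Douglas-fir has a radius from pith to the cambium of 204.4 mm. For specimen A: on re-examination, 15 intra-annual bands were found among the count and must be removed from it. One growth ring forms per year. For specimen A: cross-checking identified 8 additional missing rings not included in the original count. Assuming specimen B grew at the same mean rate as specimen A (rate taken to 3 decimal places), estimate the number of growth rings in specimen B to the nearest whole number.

633 growth rings

Specimen A: true growth ring count = 370 − 15 + 8 = 363.
A: Extension rate ≈ 117.3 / 363 = 0.323 mm/yr.
Specimen B: 204.4 mm / 0.323 mm per year = 632.82 years ≈ 633 growth rings.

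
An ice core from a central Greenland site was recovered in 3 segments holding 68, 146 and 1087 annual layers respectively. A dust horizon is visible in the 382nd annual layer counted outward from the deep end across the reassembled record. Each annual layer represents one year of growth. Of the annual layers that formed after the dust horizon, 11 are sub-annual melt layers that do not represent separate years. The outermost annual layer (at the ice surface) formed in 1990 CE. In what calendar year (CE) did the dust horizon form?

1082 CE

Total annual layers = 68 + 146 + 1087 = 1301.
1301 − 382 = 919 annual layers lie beyond the dust horizon toward the ice surface.
Removing the 11 false annual layers leaves 919 − 11 = 908 true annual layers beyond the dust horizon.
Counting back 908 years from 1990 CE places the dust horizon in 1990 − 908 = 1082 CE.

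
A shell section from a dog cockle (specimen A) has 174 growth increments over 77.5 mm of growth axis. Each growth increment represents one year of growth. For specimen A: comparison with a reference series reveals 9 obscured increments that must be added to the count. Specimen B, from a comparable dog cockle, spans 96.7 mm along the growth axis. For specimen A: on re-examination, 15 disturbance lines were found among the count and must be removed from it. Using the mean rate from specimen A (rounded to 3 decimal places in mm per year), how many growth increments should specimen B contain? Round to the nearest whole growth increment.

210 growth increments

Specimen A: after corrections the count is 174 − 15 + 9 = 168 growth increments.
A: Mean rate = 77.5 mm / 168 years ≈ 0.461 mm per year.
Specimen B: 96.7 mm / 0.461 mm per year = 209.76 years ≈ 210 growth increments.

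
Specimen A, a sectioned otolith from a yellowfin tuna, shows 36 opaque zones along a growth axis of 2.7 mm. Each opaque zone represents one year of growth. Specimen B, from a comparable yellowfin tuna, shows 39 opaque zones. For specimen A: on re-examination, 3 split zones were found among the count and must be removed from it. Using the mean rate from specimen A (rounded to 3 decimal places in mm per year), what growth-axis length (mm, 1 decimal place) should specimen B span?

Specimen A: true opaque zone count = 36 − 3 = 33.
A: Mean rate = 2.7 mm / 33 years ≈ 0.082 mm/year.
For B, 0.082 mm/year × 39 years = 3.2 mm.

3.2 mm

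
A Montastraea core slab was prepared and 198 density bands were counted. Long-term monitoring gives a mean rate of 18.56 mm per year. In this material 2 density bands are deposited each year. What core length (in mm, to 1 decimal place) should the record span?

With 2 density bands per year, 198 / 2 = 99 years.
Length ≈ 18.56 × 99 = 1837.4 mm.

1837.4 mm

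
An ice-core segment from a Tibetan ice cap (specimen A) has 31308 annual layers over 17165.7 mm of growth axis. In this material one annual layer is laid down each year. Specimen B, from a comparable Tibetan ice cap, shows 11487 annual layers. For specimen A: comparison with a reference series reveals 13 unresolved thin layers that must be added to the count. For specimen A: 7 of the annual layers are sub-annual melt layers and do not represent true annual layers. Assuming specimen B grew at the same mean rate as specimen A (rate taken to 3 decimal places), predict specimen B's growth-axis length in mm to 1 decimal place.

Specimen A: adjusted count: 31308 − 7 + 13 = 31314 annual layers.
A: 17165.7 mm over 31314 years gives 17165.7 / 31314 ≈ 0.548 mm/year.
For B, 0.548 mm/year × 11487 years = 6294.9 mm.

6294.9 mm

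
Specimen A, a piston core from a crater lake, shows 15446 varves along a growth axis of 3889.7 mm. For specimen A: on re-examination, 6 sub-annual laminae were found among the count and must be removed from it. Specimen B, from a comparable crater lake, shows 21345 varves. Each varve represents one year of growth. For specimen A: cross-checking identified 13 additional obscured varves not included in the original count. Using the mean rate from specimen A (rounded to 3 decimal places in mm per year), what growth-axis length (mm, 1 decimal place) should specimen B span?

Specimen A: adjusted count: 15446 − 6 + 13 = 15453 varves.
A: Mean rate = 3889.7 mm / 15453 years ≈ 0.252 mm/year.
B's length ≈ 0.252 × 21345 = 5378.9 mm.

5378.9 mm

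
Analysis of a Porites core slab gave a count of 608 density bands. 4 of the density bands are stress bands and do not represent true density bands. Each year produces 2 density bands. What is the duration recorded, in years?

Correcting the raw count gives 608 − 4 = 604 true density bands.
604 density bands at 2 per year is 604 / 2 = 302 years.

302 yr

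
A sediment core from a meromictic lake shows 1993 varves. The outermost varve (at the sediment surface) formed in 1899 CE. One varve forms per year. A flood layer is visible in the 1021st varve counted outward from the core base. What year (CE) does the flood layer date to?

The flood layer sits at varve 1021 from the core base, so 1993 − 1021 = 972 varves formed after it.
The varve at the sediment surface is 1899 CE, so the flood layer dates to 1899 − 972 = 927 CE.

927 CE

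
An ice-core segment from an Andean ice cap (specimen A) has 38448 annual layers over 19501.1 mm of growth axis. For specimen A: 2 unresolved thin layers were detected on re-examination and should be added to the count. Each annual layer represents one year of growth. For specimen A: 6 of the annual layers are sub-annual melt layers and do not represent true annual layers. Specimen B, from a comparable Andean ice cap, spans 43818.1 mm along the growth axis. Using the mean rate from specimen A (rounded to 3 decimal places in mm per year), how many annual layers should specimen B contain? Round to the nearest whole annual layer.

Specimen A: after corrections the count is 38448 − 6 + 2 = 38444 annual layers.
A: 19501.1 mm over 38444 years gives 19501.1 / 38444 ≈ 0.507 mm per year.
For B, 43818.1 / 0.507 = 86426.23 years ≈ 86426 annual layers.

86426 annual layers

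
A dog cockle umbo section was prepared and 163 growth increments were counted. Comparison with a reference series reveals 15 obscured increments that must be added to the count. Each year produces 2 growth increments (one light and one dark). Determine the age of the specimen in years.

89 years

After corrections the count is 163 + 15 = 178 growth increments.
178 growth increments at 2 per year is 178 / 2 = 89 years.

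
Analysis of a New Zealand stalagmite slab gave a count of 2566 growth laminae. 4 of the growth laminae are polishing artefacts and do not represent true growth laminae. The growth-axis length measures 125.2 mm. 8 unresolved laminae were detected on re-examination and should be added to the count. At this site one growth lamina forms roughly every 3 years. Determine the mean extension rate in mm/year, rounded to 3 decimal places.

0.016 mm/year

Correcting the raw count gives 2566 − 4 + 8 = 2570 true growth laminae.
2570 growth laminae at 3 years each span 2570 × 3 = 7710 years.
Extension rate ≈ 125.2 / 7710 = 0.016 mm/year.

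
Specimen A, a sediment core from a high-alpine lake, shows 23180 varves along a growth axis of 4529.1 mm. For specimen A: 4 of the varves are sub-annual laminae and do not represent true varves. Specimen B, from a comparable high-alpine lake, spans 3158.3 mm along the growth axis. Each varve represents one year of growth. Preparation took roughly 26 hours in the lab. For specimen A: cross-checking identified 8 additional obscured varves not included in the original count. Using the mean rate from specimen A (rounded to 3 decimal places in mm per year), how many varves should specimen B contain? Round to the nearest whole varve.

16196 varves

Specimen A: correcting the raw count gives 23180 − 4 + 8 = 23184 true varves.
A: Mean rate = 4529.1 mm / 23184 years ≈ 0.195 mm/year.
B spans 3158.3 / 0.195 = 16196.41 years ≈ 16196 varves.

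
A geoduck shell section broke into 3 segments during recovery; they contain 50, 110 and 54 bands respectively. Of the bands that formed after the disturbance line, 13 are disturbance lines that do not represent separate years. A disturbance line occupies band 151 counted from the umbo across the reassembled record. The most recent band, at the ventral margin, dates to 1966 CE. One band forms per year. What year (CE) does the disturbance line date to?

1916 CE

Total bands = 50 + 110 + 54 = 214.
The disturbance line sits at band 151 from the umbo, so 214 − 151 = 63 bands formed after it.
63 − 13 false = 50 true bands after the disturbance line.
Counting back 50 years from 1966 CE places the disturbance line in 1966 − 50 = 1916 CE.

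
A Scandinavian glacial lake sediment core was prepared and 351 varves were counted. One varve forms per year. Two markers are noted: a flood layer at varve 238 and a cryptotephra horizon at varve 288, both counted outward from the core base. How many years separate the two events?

288 − 238 = 50 varves lie between the two events.
That is 50 years at one varve per year.

50 years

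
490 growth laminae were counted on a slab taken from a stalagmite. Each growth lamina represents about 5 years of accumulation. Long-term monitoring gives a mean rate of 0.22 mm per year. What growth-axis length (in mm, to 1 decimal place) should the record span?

539.0 mm

490 growth laminae at 5 years each span 490 × 5 = 2450 years.
Predicted length = 0.22 mm/year × 2450 years = 539.0 mm.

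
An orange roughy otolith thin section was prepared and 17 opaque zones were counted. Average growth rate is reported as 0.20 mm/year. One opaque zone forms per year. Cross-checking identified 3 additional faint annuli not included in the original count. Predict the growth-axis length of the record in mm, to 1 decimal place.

Adjusted count: 17 + 3 = 20 opaque zones.
20 years at 0.20 mm/year gives 0.20 × 20 = 4.0 mm.

4.0 mm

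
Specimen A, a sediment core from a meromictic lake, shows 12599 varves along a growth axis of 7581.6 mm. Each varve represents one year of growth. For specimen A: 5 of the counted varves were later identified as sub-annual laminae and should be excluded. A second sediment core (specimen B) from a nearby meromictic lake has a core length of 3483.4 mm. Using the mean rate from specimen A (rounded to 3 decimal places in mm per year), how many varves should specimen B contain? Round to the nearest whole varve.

Specimen A: adjusted count: 12599 − 5 = 12594 varves.
A: 7581.6 mm over 12594 years gives 7581.6 / 12594 ≈ 0.602 mm per year.
B spans 3483.4 / 0.602 = 5786.38 years ≈ 5786 varves.

5786 varves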